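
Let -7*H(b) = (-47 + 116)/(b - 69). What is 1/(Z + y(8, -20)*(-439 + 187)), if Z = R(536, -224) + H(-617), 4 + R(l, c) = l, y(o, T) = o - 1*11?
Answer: 4802/6185045 ≈ 0.00077639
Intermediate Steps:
y(o, T) = -11 + o (y(o, T) = o - 11 = -11 + o)
H(b) = -69/(7*(-69 + b)) (H(b) = -(-47 + 116)/(7*(b - 69)) = -69/(7*(-69 + b)))
R(l, c) = -4 + l
Z = 2554733/4802 (Z = (-4 + 536) - 69/(-483 + 7*(-617)) = 532 - 69/(-483 - 4319) = 532 - 69/(-4802) = 532 - 69*(-1/4802) = 532 + 69/4802 = 2554733/4802 ≈ 532.01)
1/(Z + y(8, -20)*(-439 + 187)) = 1/(2554733/4802 + (-11 + 8)*(-439 + 187)) = 1/(2554733/4802 - 3*(-252)) = 1/(2554733/4802 + 756) = 1/(6185045/4802) = 4802/6185045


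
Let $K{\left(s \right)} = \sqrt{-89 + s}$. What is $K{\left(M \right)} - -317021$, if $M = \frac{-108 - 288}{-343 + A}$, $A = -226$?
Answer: $317021 + \frac{i \sqrt{28589405}}{569} \approx 3.1702 \cdot 10^{5} + 9.397 i$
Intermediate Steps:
$M = \frac{396}{569}$ ($M = \frac{-108 - 288}{-343 - 226} = - \frac{396}{-569} = \left(-396\right) \left(- \frac{1}{569}\right) = \frac{396}{569} \approx 0.69596$)
$K{\left(M \right)} - -317021 = \sqrt{-89 + \frac{396}{569}} - -317021 = \sqrt{- \frac{50245}{569}} + 317021 = \frac{i \sqrt{28589405}}{569} + 317021 = 317021 + \frac{i \sqrt{28589405}}{569}$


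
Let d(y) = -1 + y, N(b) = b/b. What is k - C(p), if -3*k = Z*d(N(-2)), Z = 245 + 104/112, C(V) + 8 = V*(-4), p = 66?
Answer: 272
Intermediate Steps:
N(b) = 1
C(V) = -8 - 4*V (C(V) = -8 + V*(-4) = -8 - 4*V)
Z = 3443/14 (Z = 245 + 104*(1/112) = 245 + 13/14 = 3443/14 ≈ 245.93)
k = 0 (k = -3443*(-1 + 1)/42 = -3443*0/42 = -1/3*0 = 0)
k - C(p) = 0 - (-8 - 4*66) = 0 - (-8 - 264) = 0 - 1*(-272) = 0 + 272 = 272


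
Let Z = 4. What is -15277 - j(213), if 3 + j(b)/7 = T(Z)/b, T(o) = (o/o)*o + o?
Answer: -3249584/213 ≈ -15256.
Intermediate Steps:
T(o) = 2*o (T(o) = 1*o + o = o + o = 2*o)
j(b) = -21 + 56/b (j(b) = -21 + 7*((2*4)/b) = -21 + 7*(8/b) = -21 + 56/b)
-15277 - j(213) = -15277 - (-21 + 56/213) = -15277 - 1*(-4417/213) = -15277 + 4417/213 = -3249584/213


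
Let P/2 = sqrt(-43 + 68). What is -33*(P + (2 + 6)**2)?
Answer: -2442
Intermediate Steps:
P = 10 (P = 2*sqrt(-43 + 68) = 2*sqrt(25) = 2*5 = 10)
-33*(P + (2 + 6)**2) = -33*(10 + (2 + 6)**2) = -33*(10 + 8**2) = -33*(10 + 64) = -33*74 = -2442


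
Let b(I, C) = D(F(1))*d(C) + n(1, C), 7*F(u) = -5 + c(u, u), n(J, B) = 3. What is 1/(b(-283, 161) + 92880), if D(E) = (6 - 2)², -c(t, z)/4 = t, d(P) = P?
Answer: 1/95459 ≈ 1.0476e-5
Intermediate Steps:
c(t, z) = -4*t
F(u) = -5/7 - 4*u/7 (F(u) = (-5 - 4*u)/7 = -5/7 - 4*u/7)
D(E) = 16 (D(E) = 4² = 16)
b(I, C) = 3 + 16*C (b(I, C) = 16*C + 3 = 3 + 16*C)
1/(b(-283, 161) + 92880) = 1/((3 + 16*161) + 92880) = 1/((3 + 2576) + 92880) = 1/(2579 + 92880) = 1/95459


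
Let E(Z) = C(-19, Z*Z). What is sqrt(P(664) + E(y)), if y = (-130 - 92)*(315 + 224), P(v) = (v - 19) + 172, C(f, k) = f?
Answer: sqrt(798) ≈ 28.249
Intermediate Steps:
P(v) = 153 + v (P(v) = (-19 + v) + 172 = 153 + v)
y = -119658 (y = -222*539 = -119658)
E(Z) = -19
sqrt(P(664) + E(y)) = sqrt((153 + 664) - 19) = sqrt(817 - 19) = sqrt(798)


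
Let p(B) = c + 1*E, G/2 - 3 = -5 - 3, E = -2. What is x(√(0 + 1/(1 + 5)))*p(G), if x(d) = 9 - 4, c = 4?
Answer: 10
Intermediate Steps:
x(d) = 5
G = -10 (G = 6 + 2*(-5 - 3) = 6 + 2*(-8) = 6 - 16 = -10)
p(B) = 2 (p(B) = 4 + 1*(-2) = 4 - 2 = 2)
x(√(0 + 1/(1 + 5)))*p(G) = 5*2 = 10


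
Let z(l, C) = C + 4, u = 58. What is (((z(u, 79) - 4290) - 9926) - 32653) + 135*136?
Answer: -28426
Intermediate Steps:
z(l, C) = 4 + C
(((z(u, 79) - 4290) - 9926) - 32653) + 135*136 = ((((4 + 79) - 4290) - 9926) - 32653) + 135*136 = (((83 - 4290) - 9926) - 32653) + 18360 = ((-4207 - 9926) - 32653) + 18360 = (-14133 - 32653) + 18360 = -46786 + 18360 = -28426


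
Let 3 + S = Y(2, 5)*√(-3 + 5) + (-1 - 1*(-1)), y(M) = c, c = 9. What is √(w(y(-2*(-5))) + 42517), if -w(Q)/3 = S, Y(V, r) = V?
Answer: √(42526 - 6*√2) ≈ 206.20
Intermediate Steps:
y(M) = 9
S = -3 + 2*√2 (S = -3 + (2*√(-3 + 5) + (-1 - 1*(-1))) = -3 + (2*√2 + (-1 + 1)) = -3 + (2*√2 + 0) = -3 + 2*√2 ≈ -0.17157)
w(Q) = 9 - 6*√2 (w(Q) = -3*(-3 + 2*√2) = 9 - 6*√2)
√(w(y(-2*(-5))) + 42517) = √((9 - 6*√2) + 42517) = √(42526 - 6*√2)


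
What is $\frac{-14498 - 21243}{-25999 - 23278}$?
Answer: $\frac{35741}{49277} \approx 0.72531$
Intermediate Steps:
$\frac{-14498 - 21243}{-25999 - 23278} = - \frac{35741}{-49277} = \left(-35741\right) \left(- \frac{1}{49277}\right) = \frac{35741}{49277}$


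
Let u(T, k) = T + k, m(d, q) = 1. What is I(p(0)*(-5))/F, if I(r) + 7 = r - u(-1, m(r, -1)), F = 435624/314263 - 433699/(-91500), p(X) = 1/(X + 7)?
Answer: -1552773483000/1233086013859 ≈ -1.2593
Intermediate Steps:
p(X) = 1/(7 + X)
F = 176155144837/28755064500 (F = 435624*(1/314263) - 433699*(-1/91500) = 435624/314263 + 433699/91500 = 176155144837/28755064500 ≈ 6.1261)
I(r) = -7 + r (I(r) = -7 + (r - (-1 + 1)) = -7 + (r - 1*0) = -7 + (r + 0) = -7 + r)
I(p(0)*(-5))/F = (-7 - 5/(7 + 0))/(176155144837/28755064500) = (-7 - 5/7)*(28755064500/176155144837) = -54/7*28755064500/176155144837 = -1552773483000/1233086013859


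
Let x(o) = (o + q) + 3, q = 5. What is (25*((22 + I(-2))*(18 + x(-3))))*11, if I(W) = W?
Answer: 126500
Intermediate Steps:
x(o) = 8 + o (x(o) = (o + 5) + 3 = (5 + o) + 3 = 8 + o)
(25*((22 + I(-2))*(18 + x(-3))))*11 = (25*((22 - 2)*(18 + (8 - 3))))*11 = (25*(20*(18 + 5)))*11 = (25*(20*23))*11 = (25*460)*11 = 11500*11 = 126500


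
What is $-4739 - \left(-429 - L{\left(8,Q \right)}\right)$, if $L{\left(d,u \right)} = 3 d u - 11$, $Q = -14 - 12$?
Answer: $-4945$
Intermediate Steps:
$Q = -26$
$L{\left(d,u \right)} = -11 + 3 d u$ ($L{\left(d,u \right)} = 3 d u - 11 = -11 + 3 d u$)
$-4739 - \left(-429 - L{\left(8,Q \right)}\right) = -4739 - \left(-429 - \left(-11 + 3 \cdot 8 \left(-26\right)\right)\right) = -4739 - \left(-429 - \left(-11 - 624\right)\right) = -4739 - \left(-429 - -635\right) = -4739 - \left(-429 + 635\right) = -4739 - 206 = -4945$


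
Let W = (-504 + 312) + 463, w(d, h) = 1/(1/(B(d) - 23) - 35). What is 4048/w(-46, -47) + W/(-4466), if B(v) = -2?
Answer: -15836657143/111650 ≈ -1.4184e+5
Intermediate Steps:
w(d, h) = -25/876 (w(d, h) = 1/(1/(-2 - 23) - 35) = 1/(1/(-25) - 35) = 1/(-1/25 - 35) = 1/(-876/25) = -25/876)
W = 271 (W = -192 + 463 = 271)
4048/w(-46, -47) + W/(-4466) = 4048/(-25/876) + 271/(-4466) = 4048*(-876/25) + 271*(-1/4466) = -3546048/25 - 271/4466 = -15836657143/111650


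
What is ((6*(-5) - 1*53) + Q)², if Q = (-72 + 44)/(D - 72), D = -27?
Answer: 67059721/9801 ≈ 6842.1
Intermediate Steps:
Q = 28/99 (Q = (-72 + 44)/(-27 - 72) = -28/(-99) = -28*(-1/99) = 28/99 ≈ 0.28283)
((6*(-5) - 1*53) + Q)² = ((6*(-5) - 1*53) + 28/99)² = ((-30 - 53) + 28/99)² = (-83 + 28/99)² = (-8189/99)² = 67059721/9801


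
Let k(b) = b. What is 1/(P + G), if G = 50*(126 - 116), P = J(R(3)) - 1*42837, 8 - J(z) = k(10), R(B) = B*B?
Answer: -1/42339 ≈ -2.3619e-5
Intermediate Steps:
R(B) = B**2
J(z) = -2 (J(z) = 8 - 1*10 = 8 - 10 = -2)
P = -42839 (P = -2 - 1*42837 = -2 - 42837 = -42839)
G = 500 (G = 50*10 = 500)
1/(P + G) = 1/(-42839 + 500) = 1/(-42339) = -1/42339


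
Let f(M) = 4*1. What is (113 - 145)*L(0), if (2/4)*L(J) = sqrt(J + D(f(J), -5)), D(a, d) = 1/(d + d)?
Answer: -32*I*sqrt(10)/5 ≈ -20.239*I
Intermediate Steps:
f(M) = 4
D(a, d) = 1/(2*d)
L(J) = 2*sqrt(-1/10 + J) (L(J) = 2*sqrt(J + (1/2)/(-5)) = 2*sqrt(J + (1/2)*(-1/5)) = 2*sqrt(J - 1/10) = 2*sqrt(-1/10 + J))
(113 - 145)*L(0) = (113 - 145)*(sqrt(-10 + 100*0)/5) = -32*sqrt(-10 + 0)/5 = -32*sqrt(-10)/5 = -32*I*sqrt(10)/5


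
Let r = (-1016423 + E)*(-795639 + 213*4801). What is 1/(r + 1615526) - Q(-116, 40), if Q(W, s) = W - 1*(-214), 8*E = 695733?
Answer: -82696639767438/843843262933 ≈ -98.000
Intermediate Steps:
E = 695733/8 (E = (1/8)*695733 = 695733/8 ≈ 86967.)
Q(W, s) = 214 + W (Q(W, s) = W + 214 = 214 + W)
r = -843849725037/4 (r = (-1016423 + 695733/8)*(-795639 + 213*4801) = -7435651*(-795639 + 1022613)/8 = -7435651/8*226974 = -843849725037/4 ≈ -2.1096e+11)
1/(r + 1615526) - Q(-116, 40) = 1/(-843849725037/4 + 1615526) - (214 - 116) = 1/(-843843262933/4) - 1*98 = -4/843843262933 - 98 = -82696639767438/843843262933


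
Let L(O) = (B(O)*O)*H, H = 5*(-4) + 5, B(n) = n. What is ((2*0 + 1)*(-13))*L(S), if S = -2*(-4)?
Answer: 12480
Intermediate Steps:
H = -15 (H = -20 + 5 = -15)
S = 8
L(O) = -15*O² (L(O) = (O*O)*(-15) = O²*(-15) = -15*O²)
((2*0 + 1)*(-13))*L(S) = ((2*0 + 1)*(-13))*(-15*8²) = ((0 + 1)*(-13))*(-15*64) = (1*(-13))*(-960) = -13*(-960) = 12480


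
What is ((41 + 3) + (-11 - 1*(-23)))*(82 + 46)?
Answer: 7168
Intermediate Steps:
((41 + 3) + (-11 - 1*(-23)))*(82 + 46) = (44 + (-11 + 23))*128 = (44 + 12)*128 = 56*128 = 7168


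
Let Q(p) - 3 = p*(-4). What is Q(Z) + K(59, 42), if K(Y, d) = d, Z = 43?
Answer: -127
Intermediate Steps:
Q(p) = 3 - 4*p (Q(p) = 3 + p*(-4) = 3 - 4*p)
Q(Z) + K(59, 42) = (3 - 4*43) + 42 = (3 - 172) + 42 = -169 + 42 = -127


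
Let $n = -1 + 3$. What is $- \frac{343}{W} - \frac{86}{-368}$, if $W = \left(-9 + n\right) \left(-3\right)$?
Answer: $- \frac{8887}{552} \approx -16.1$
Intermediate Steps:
$n = 2$
$W = 21$ ($W = \left(-9 + 2\right) \left(-3\right) = \left(-7\right) \left(-3\right) = 21$)
$- \frac{343}{W} - \frac{86}{-368} = - \frac{343}{21} - \frac{86}{-368} = \left(-343\right) \frac{1}{21} - - \frac{43}{184} = - \frac{49}{3} + \frac{43}{184} = - \frac{8887}{552}$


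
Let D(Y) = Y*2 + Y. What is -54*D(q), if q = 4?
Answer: -648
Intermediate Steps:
D(Y) = 3*Y (D(Y) = 2*Y + Y = 3*Y)
-54*D(q) = -162*4 = -54*12 = -648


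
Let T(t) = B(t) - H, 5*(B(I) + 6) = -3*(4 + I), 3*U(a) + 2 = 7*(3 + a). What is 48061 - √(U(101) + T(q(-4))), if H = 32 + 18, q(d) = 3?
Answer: 48061 - 3*√505/5 ≈ 48048.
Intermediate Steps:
H = 50
U(a) = 19/3 + 7*a/3 (U(a) = -⅔ + (7*(3 + a))/3 = -⅔ + (21 + 7*a)/3 = -⅔ + (7 + 7*a/3) = 19/3 + 7*a/3)
B(I) = -42/5 - 3*I/5 (B(I) = -6 + (-3*(4 + I))/5 = -6 + (-12 - 3*I)/5 = -6 + (-12/5 - 3*I/5) = -42/5 - 3*I/5)
T(t) = -292/5 - 3*t/5 (T(t) = (-42/5 - 3*t/5) - 1*50 = (-42/5 - 3*t/5) - 50 = -292/5 - 3*t/5)
48061 - √(U(101) + T(q(-4))) = 48061 - √((19/3 + (7/3)*101) + (-292/5 - ⅗*3)) = 48061 - √((19/3 + 707/3) + (-292/5 - 9/5)) = 48061 - √(242 - 301/5) = 48061 - √(909/5) = 48061 - 3*√505/5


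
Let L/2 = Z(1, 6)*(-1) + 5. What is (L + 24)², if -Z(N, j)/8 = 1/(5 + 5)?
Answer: 31684/25 ≈ 1267.4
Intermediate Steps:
Z(N, j) = -⅘ (Z(N, j) = -8/(5 + 5) = -8/10 = -8*⅒ = -⅘)
L = 58/5 (L = 2*(-⅘*(-1) + 5) = 2*(⅘ + 5) = 2*(29/5) = 58/5 ≈ 11.600)
(L + 24)² = (58/5 + 24)² = (178/5)² = 31684/25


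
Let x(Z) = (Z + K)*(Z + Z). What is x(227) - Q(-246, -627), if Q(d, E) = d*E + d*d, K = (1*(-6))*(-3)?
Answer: -103528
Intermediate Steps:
K = 18 (K = -6*(-3) = 18)
x(Z) = 2*Z*(18 + Z) (x(Z) = (Z + 18)*(Z + Z) = (18 + Z)*(2*Z) = 2*Z*(18 + Z))
Q(d, E) = d**2 + E*d (Q(d, E) = E*d + d**2 = d**2 + E*d)
x(227) - Q(-246, -627) = 2*227*(18 + 227) - (-246)*(-627 - 246) = 2*227*245 - (-246)*(-873) = 111230 - 1*214758 = 111230 - 214758 = -103528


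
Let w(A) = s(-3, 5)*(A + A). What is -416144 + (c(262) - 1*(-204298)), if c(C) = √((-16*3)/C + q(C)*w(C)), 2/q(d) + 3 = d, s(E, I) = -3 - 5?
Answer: -211846 + 2*I*√9368814770/33929 ≈ -2.1185e+5 + 5.7056*I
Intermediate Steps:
s(E, I) = -8
w(A) = -16*A (w(A) = -8*(A + A) = -16*A)
q(d) = 2/(-3 + d)
c(C) = √(-48/C - 32*C/(-3 + C)) (c(C) = √((-16*3)/C + (2/(-3 + C))*(-16*C)) = √(-48/C - 32*C/(-3 + C)))
-416144 + (c(262) - 1*(-204298)) = -416144 + (4*√((9 - 3*262 - 2*262²)/(262*(-3 + 262))) - 1*(-204298)) = -416144 + (4*√((1/262)*(9 - 786 - 2*68644)/259) + 204298) = -416144 + (4*√((1/262)*(1/259)*(9 - 786 - 137288)) + 204298) = -416144 + (4*√((1/262)*(1/259)*(-138065)) + 204298) = -416144 + (4*√(-138065/67858) + 204298) = -416144 + (4*(I*√9368814770/67858) + 204298) = -416144 + (2*I*√9368814770/33929 + 204298) = -416144 + (204298 + 2*I*√9368814770/33929) = -211846 + 2*I*√9368814770/33929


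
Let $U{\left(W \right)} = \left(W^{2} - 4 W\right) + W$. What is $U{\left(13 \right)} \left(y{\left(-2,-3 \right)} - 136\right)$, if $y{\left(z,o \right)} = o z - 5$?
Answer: $-17550$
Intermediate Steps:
$y{\left(z,o \right)} = -5 + o z$
$U{\left(W \right)} = W^{2} - 3 W$
$U{\left(13 \right)} \left(y{\left(-2,-3 \right)} - 136\right) = 13 \left(-3 + 13\right) \left(\left(-5 - -6\right) - 136\right) = 13 \cdot 10 \left(\left(-5 + 6\right) - 136\right) = 130 \left(1 - 136\right) = 130 \left(-135\right) = -17550$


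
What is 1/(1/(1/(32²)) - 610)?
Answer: 1/414 ≈ 0.0024155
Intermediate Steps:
1/(1/(1/(32²)) - 610) = 1/(1/(1/1024) - 610) = 1/(1024 - 610) = 1/414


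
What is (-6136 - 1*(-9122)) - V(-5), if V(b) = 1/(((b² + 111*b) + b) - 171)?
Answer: 2108117/706 ≈ 2986.0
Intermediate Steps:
V(b) = 1/(-171 + b² + 112*b) (V(b) = 1/((b² + 112*b) - 171) = 1/(-171 + b² + 112*b))
(-6136 - 1*(-9122)) - V(-5) = (-6136 - 1*(-9122)) - 1/(-171 + (-5)² + 112*(-5)) = (-6136 + 9122) - 1/(-171 + 25 - 560) = 2986 - 1/(-706) = 2986 - 1*(-1/706) = 2986 + 1/706 = 2108117/706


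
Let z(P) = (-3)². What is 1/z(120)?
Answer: ⅑ ≈ 0.11111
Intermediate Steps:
z(P) = 9
1/z(120) = 1/9 = ⅑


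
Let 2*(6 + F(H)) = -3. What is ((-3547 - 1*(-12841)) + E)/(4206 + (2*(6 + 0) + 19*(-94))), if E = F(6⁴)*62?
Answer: 8829/2432 ≈ 3.6303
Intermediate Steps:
F(H) = -15/2 (F(H) = -6 + (½)*(-3) = -6 - 3/2 = -15/2)
E = -465 (E = -15/2*62 = -465)
((-3547 - 1*(-12841)) + E)/(4206 + (2*(6 + 0) + 19*(-94))) = ((-3547 - 1*(-12841)) - 465)/(4206 + (2*(6 + 0) + 19*(-94))) = ((-3547 + 12841) - 465)/(4206 + (2*6 - 1786)) = (9294 - 465)/(4206 + (12 - 1786)) = 8829/(4206 - 1774) = 8829/2432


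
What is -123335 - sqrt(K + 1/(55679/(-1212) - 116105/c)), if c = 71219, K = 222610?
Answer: -123335 - sqrt(3753257128491503013993502)/4106121961 ≈ -1.2381e+5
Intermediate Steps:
-123335 - sqrt(K + 1/(55679/(-1212) - 116105/c)) = -123335 - sqrt(222610 + 1/(55679/(-1212) - 116105/71219)) = -123335 - sqrt(222610 + 1/(55679*(-1/1212) - 116105*1/71219)) = -123335 - sqrt(222610 + 1/(-55679/1212 - 116105/71219)) = -123335 - sqrt(222610 + 1/(-4106121961/86317428)) = -123335 - sqrt(222610 - 86317428/4106121961) = -123335 - sqrt(914063723420782/4106121961) = -123335 - sqrt(3753257128491503013993502)/4106121961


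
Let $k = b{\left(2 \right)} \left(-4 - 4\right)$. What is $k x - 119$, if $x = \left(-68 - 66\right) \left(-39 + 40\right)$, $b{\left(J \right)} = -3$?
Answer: $-3335$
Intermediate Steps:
$x = -134$ ($x = \left(-134\right) 1 = -134$)
$k = 24$ ($k = - 3 \left(-4 - 4\right) = \left(-3\right) \left(-8\right) = 24$)
$k x - 119 = 24 \left(-134\right) - 119 = -3216 - 119 = -3335$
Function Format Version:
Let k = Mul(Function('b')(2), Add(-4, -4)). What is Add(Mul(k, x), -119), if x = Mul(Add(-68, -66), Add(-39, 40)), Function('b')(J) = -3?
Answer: -3335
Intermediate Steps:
x = -134 (x = Mul(-134, 1) = -134)
k = 24 (k = Mul(-3, Add(-4, -4)) = Mul(-3, -8) = 24)
Add(Mul(k, x), -119) = Add(Mul(24, -134), -119) = Add(-3216, -119) = -3335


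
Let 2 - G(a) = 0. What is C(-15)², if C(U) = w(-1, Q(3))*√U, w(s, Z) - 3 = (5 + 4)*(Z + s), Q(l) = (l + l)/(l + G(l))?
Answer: -1728/5 ≈ -345.60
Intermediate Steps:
G(a) = 2 (G(a) = 2 - 1*0 = 2 + 0 = 2)
Q(l) = 2*l/(2 + l) (Q(l) = (l + l)/(l + 2) = (2*l)/(2 + l) = 2*l/(2 + l))
w(s, Z) = 3 + 9*Z + 9*s (w(s, Z) = 3 + (5 + 4)*(Z + s) = 3 + 9*(Z + s) = 3 + (9*Z + 9*s) = 3 + 9*Z + 9*s)
C(U) = 24*√U/5 (C(U) = (3 + 9*(2*3/(2 + 3)) + 9*(-1))*√U = (3 + 9*(2*3/5) - 9)*√U = (3 + 9*(2*3*(⅕)) - 9)*√U = (3 + 9*(6/5) - 9)*√U = (3 + 54/5 - 9)*√U = 24*√U/5)
C(-15)² = (24*√(-15)/5)² = (24*(I*√15)/5)² = (24*I*√15/5)² = -1728/5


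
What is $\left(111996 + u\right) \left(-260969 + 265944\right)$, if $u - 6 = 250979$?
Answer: $1805830475$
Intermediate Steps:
$u = 250985$ ($u = 6 + 250979 = 250985$)
$\left(111996 + u\right) \left(-260969 + 265944\right) = \left(111996 + 250985\right) \left(-260969 + 265944\right) = 362981 \cdot 4975 = 1805830475$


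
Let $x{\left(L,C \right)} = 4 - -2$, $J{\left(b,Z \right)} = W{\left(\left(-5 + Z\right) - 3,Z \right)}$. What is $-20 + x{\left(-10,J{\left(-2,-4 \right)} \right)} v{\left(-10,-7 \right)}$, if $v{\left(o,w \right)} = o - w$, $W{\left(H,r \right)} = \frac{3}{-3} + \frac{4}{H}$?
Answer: $-38$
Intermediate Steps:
$W{\left(H,r \right)} = -1 + \frac{4}{H}$ ($W{\left(H,r \right)} = 3 \left(- \frac{1}{3}\right) + \frac{4}{H} = -1 + \frac{4}{H}$)
$J{\left(b,Z \right)} = \frac{12 - Z}{-8 + Z}$ ($J{\left(b,Z \right)} = \frac{4 - \left(\left(-5 + Z\right) - 3\right)}{\left(-5 + Z\right) - 3} = \frac{4 - \left(-8 + Z\right)}{-8 + Z} = \frac{12 - Z}{-8 + Z}$)
$x{\left(L,C \right)} = 6$ ($x{\left(L,C \right)} = 4 + 2 = 6$)
$-20 + x{\left(-10,J{\left(-2,-4 \right)} \right)} v{\left(-10,-7 \right)} = -20 + 6 \left(-10 - -7\right) = -20 + 6 \left(-10 + 7\right) = -20 + 6 \left(-3\right) = -20 - 18 = -38$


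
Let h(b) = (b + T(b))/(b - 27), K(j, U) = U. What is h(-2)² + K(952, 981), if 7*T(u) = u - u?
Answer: 825025/841 ≈ 981.00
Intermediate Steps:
T(u) = 0 (T(u) = (u - u)/7 = (⅐)*0 = 0)
h(b) = b/(-27 + b) (h(b) = (b + 0)/(b - 27) = b/(-27 + b))
h(-2)² + K(952, 981) = (-2/(-27 - 2))² + 981 = (-2/(-29))² + 981 = (-2*(-1/29))² + 981 = (2/29)² + 981 = 4/841 + 981 = 825025/841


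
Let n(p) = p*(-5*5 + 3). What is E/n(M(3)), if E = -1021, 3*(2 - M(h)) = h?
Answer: 1021/22 ≈ 46.409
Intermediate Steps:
M(h) = 2 - h/3
n(p) = -22*p (n(p) = p*(-25 + 3) = p*(-22) = -22*p)
E/n(M(3)) = -1021*(-1/(22*(2 - ⅓*3))) = -1021*(-1/(22*(2 - 1))) = -1021/((-22*1)) = -1021/(-22) = -1021*(-1/22) = 1021/22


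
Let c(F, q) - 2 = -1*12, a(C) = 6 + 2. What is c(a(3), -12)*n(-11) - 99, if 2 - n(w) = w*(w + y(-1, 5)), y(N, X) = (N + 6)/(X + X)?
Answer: 1036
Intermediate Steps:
a(C) = 8
y(N, X) = (6 + N)/(2*X) (y(N, X) = (6 + N)/((2*X)) = (6 + N)*(1/(2*X)) = (6 + N)/(2*X))
n(w) = 2 - w*(½ + w) (n(w) = 2 - w*(w + (½)*(6 - 1)/5) = 2 - w*(w + (½)*(⅕)*5) = 2 - w*(w + ½) = 2 - w*(½ + w))
c(F, q) = -10 (c(F, q) = 2 - 1*12 = 2 - 12 = -10)
c(a(3), -12)*n(-11) - 99 = -10*(2 - 1*(-11)² - ½*(-11)) - 99 = -10*(2 - 1*121 + 11/2) - 99 = -10*(2 - 121 + 11/2) - 99 = -10*(-227/2) - 99 = 1135 - 99 = 1036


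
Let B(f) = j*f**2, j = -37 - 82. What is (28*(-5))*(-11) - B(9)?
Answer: 11179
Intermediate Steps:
j = -119
B(f) = -119*f**2
(28*(-5))*(-11) - B(9) = (28*(-5))*(-11) - (-119)*9**2 = -140*(-11) - (-119)*81 = 1540 - 1*(-9639) = 1540 + 9639 = 11179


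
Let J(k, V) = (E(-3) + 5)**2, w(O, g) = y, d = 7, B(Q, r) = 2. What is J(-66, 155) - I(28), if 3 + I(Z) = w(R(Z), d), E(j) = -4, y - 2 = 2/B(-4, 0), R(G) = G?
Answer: 1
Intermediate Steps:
y = 3 (y = 2 + 2/2 = 2 + 2*(1/2) = 2 + 1 = 3)
w(O, g) = 3
I(Z) = 0 (I(Z) = -3 + 3 = 0)
J(k, V) = 1 (J(k, V) = (-4 + 5)**2 = 1**2 = 1)
J(-66, 155) - I(28) = 1 - 1*0 = 1 + 0 = 1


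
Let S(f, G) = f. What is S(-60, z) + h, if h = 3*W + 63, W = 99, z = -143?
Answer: 300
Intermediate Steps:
h = 360 (h = 3*99 + 63 = 297 + 63 = 360)
S(-60, z) + h = -60 + 360 = 300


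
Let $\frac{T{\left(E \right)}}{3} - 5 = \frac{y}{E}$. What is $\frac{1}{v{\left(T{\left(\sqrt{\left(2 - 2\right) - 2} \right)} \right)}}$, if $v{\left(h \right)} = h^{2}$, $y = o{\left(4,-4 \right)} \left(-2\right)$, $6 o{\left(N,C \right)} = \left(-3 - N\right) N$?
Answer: $\frac{i}{- 167 i + 420 \sqrt{2}} \approx -0.00043868 + 0.0015602 i$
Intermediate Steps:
$o{\left(N,C \right)} = \frac{N \left(-3 - N\right)}{6}$ ($o{\left(N,C \right)} = \frac{\left(-3 - N\right) N}{6} = \frac{N \left(-3 - N\right)}{6}$)
$y = \frac{28}{3}$ ($y = \left(- \frac{1}{6}\right) 4 \left(3 + 4\right) \left(-2\right) = \left(- \frac{1}{6}\right) 4 \cdot 7 \left(-2\right) = \left(- \frac{14}{3}\right) \left(-2\right) = \frac{28}{3} \approx 9.3333$)
$T{\left(E \right)} = 15 + \frac{28}{E}$ ($T{\left(E \right)} = 15 + 3 \frac{28}{3 E} = 15 + \frac{28}{E}$)
$\frac{1}{v{\left(T{\left(\sqrt{\left(2 - 2\right) - 2} \right)} \right)}} = \frac{1}{\left(15 + \frac{28}{\sqrt{\left(2 - 2\right) - 2}}\right)^{2}} = \frac{1}{\left(15 + \frac{28}{\sqrt{0 - 2}}\right)^{2}} = \frac{1}{\left(15 + \frac{28}{\sqrt{-2}}\right)^{2}} = \frac{1}{\left(15 + \frac{28}{i \sqrt{2}}\right)^{2}} = \frac{1}{\left(15 + 28 \left(- \frac{i \sqrt{2}}{2}\right)\right)^{2}} = \frac{1}{\left(15 - 14 i \sqrt{2}\right)^{2}}$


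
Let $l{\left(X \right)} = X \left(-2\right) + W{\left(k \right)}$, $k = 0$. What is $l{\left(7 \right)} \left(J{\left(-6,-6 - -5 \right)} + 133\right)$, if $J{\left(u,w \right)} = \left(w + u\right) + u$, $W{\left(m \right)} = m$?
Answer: $-1680$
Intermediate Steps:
$J{\left(u,w \right)} = w + 2 u$ ($J{\left(u,w \right)} = \left(u + w\right) + u = w + 2 u$)
$l{\left(X \right)} = - 2 X$ ($l{\left(X \right)} = X \left(-2\right) + 0 = - 2 X + 0 = - 2 X$)
$l{\left(7 \right)} \left(J{\left(-6,-6 - -5 \right)} + 133\right) = \left(-2\right) 7 \left(\left(\left(-6 - -5\right) + 2 \left(-6\right)\right) + 133\right) = - 14 \left(\left(\left(-6 + 5\right) - 12\right) + 133\right) = - 14 \left(\left(-1 - 12\right) + 133\right) = - 14 \left(-13 + 133\right) = \left(-14\right) 120 = -1680$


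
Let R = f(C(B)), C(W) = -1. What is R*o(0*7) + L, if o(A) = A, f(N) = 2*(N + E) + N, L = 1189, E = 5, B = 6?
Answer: 1189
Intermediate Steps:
f(N) = 10 + 3*N (f(N) = 2*(N + 5) + N = 2*(5 + N) + N = (10 + 2*N) + N = 10 + 3*N)
R = 7 (R = 10 + 3*(-1) = 10 - 3 = 7)
R*o(0*7) + L = 7*(0*7) + 1189 = 7*0 + 1189 = 0 + 1189 = 1189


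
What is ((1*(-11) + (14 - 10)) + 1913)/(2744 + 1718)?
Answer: 953/2231 ≈ 0.42716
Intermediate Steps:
((1*(-11) + (14 - 10)) + 1913)/(2744 + 1718) = ((-11 + 4) + 1913)/4462 = (-7 + 1913)*(1/4462) = 1906*(1/4462) = 953/2231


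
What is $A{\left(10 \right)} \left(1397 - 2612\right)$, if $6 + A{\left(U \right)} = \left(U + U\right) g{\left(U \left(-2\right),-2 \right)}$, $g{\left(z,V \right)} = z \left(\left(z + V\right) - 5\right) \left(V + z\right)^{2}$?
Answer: $-6351040710$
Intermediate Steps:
$g{\left(z,V \right)} = z \left(V + z\right)^{2} \left(-5 + V + z\right)$ ($g{\left(z,V \right)} = z \left(\left(V + z\right) - 5\right) \left(V + z\right)^{2} = z \left(-5 + V + z\right) \left(V + z\right)^{2} = z \left(V + z\right)^{2} \left(-5 + V + z\right)$)
$A{\left(U \right)} = -6 - 4 U^{2} \left(-2 - 2 U\right)^{2} \left(-7 - 2 U\right)$ ($A{\left(U \right)} = -6 + \left(U + U\right) U \left(-2\right) \left(-2 + U \left(-2\right)\right)^{2} \left(-5 - 2 + U \left(-2\right)\right) = -6 + 2 U - 2 U \left(-2 - 2 U\right)^{2} \left(-5 - 2 - 2 U\right) = -6 + 2 U - 2 U \left(-2 - 2 U\right)^{2} \left(-7 - 2 U\right) = -6 + 2 U \left(- 2 U \left(-2 - 2 U\right)^{2} \left(-7 - 2 U\right)\right) = -6 - 4 U^{2} \left(-2 - 2 U\right)^{2} \left(-7 - 2 U\right)$)
$A{\left(10 \right)} \left(1397 - 2612\right) = \left(-6 + 16 \cdot 10^{2} \left(1 + 10\right)^{2} \left(7 + 2 \cdot 10\right)\right) \left(1397 - 2612\right) = \left(-6 + 16 \cdot 100 \cdot 11^{2} \left(7 + 20\right)\right) \left(-1215\right) = \left(-6 + 16 \cdot 100 \cdot 121 \cdot 27\right) \left(-1215\right) = \left(-6 + 5227200\right) \left(-1215\right) = 5227194 \left(-1215\right) = -6351040710$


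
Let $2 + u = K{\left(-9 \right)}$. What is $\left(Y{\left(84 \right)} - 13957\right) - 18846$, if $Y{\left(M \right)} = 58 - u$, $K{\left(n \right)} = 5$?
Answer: $-32748$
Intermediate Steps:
$u = 3$ ($u = -2 + 5 = 3$)
$Y{\left(M \right)} = 55$ ($Y{\left(M \right)} = 58 - 3 = 55$)
$\left(Y{\left(84 \right)} - 13957\right) - 18846 = \left(55 - 13957\right) - 18846 = -13902 - 18846 = -32748$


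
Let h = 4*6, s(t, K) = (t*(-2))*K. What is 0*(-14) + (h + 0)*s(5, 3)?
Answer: -720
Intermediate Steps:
s(t, K) = -2*K*t (s(t, K) = (-2*t)*K = -2*K*t)
h = 24
0*(-14) + (h + 0)*s(5, 3) = 0*(-14) + (24 + 0)*(-2*3*5) = 0 + 24*(-30) = 0 - 720 = -720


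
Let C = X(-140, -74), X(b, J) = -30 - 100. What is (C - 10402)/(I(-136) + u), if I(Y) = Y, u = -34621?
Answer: 10532/34757 ≈ 0.30302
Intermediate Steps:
X(b, J) = -130
C = -130
(C - 10402)/(I(-136) + u) = (-130 - 10402)/(-136 - 34621) = -10532/(-34757) = -10532*(-1/34757) = 10532/34757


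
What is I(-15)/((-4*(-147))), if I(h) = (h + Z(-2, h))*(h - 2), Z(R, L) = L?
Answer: 85/98 ≈ 0.86735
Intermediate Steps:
I(h) = 2*h*(-2 + h) (I(h) = (h + h)*(h - 2) = (2*h)*(-2 + h) = 2*h*(-2 + h))
I(-15)/((-4*(-147))) = (2*(-15)*(-2 - 15))/((-4*(-147))) = (2*(-15)*(-17))/588 = 510*(1/588) = 85/98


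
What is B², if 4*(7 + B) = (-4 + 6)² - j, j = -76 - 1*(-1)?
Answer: 2601/16 ≈ 162.56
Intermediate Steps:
j = -75 (j = -76 + 1 = -75)
B = 51/4 (B = -7 + ((-4 + 6)² - 1*(-75))/4 = -7 + (2² + 75)/4 = -7 + (4 + 75)/4 = -7 + (¼)*79 = -7 + 79/4 = 51/4 ≈ 12.750)
B² = (51/4)² = 2601/16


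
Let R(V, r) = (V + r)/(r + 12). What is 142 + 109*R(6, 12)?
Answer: 895/4 ≈ 223.75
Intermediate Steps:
R(V, r) = (V + r)/(12 + r)
142 + 109*R(6, 12) = 142 + 109*((6 + 12)/(12 + 12)) = 142 + 109*(18/24) = 142 + 109*((1/24)*18) = 142 + 109*(¾) = 142 + 327/4 = 895/4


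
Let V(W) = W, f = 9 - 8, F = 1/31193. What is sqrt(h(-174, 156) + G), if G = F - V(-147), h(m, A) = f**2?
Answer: sqrt(144004512045)/31193 ≈ 12.166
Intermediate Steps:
F = 1/31193 ≈ 3.2058e-5
f = 1
h(m, A) = 1 (h(m, A) = 1**2 = 1)
G = 4585372/31193 (G = 1/31193 - 1*(-147) = 1/31193 + 147 = 4585372/31193 ≈ 147.00)
sqrt(h(-174, 156) + G) = sqrt(1 + 4585372/31193) = sqrt(4616565/31193) = sqrt(144004512045)/31193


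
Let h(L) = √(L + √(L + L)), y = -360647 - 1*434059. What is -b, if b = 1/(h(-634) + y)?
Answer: 1/(794706 - √2*√(-317 + I*√317)) ≈ 1.2583e-6 + 4.0e-11*I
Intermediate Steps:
y = -794706 (y = -360647 - 434059 = -794706)
h(L) = √(L + √2*√L) (h(L) = √(L + √(2*L)) = √(L + √2*√L))
b = 1/(-794706 + √(-634 + 2*I*√317)) (b = 1/(√(-634 + √2*√(-634)) - 794706) = 1/(√(-634 + √2*(I*√634)) - 794706) = 1/(√(-634 + 2*I*√317) - 794706) = 1/(-794706 + √(-634 + 2*I*√317)) ≈ -1.2583e-6 - 4.0e-11*I)
-b = -1/(-794706 + √2*√(-317 + I*√317))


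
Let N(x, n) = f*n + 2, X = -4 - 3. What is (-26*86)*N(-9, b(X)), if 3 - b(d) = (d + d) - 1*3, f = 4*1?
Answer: -183352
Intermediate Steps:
f = 4
X = -7
b(d) = 6 - 2*d (b(d) = 3 - ((d + d) - 1*3) = 3 - (2*d - 3) = 3 - (-3 + 2*d) = 3 + (3 - 2*d) = 6 - 2*d)
N(x, n) = 2 + 4*n (N(x, n) = 4*n + 2 = 2 + 4*n)
(-26*86)*N(-9, b(X)) = (-26*86)*(2 + 4*(6 - 2*(-7))) = -2236*(2 + 4*(6 + 14)) = -2236*(2 + 4*20) = -2236*(2 + 80) = -2236*82 = -183352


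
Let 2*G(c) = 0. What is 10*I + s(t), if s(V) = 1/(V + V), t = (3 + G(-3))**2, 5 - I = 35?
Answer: -5399/18 ≈ -299.94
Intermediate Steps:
I = -30 (I = 5 - 1*35 = 5 - 35 = -30)
G(c) = 0 (G(c) = (1/2)*0 = 0)
t = 9 (t = (3 + 0)**2 = 3**2 = 9)
s(V) = 1/(2*V)
10*I + s(t) = 10*(-30) + (1/2)/9 = -300 + (1/2)*(1/9) = -300 + 1/18 = -5399/18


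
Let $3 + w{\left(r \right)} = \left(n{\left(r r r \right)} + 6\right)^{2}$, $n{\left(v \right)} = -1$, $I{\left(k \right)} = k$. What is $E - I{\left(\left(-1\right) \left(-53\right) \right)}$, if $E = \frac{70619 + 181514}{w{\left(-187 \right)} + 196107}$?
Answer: $- \frac{10142704}{196129} \approx -51.714$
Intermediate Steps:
$w{\left(r \right)} = 22$ ($w{\left(r \right)} = -3 + \left(-1 + 6\right)^{2} = -3 + 5^{2} = -3 + 25 = 22$)
$E = \frac{252133}{196129}$ ($E = \frac{70619 + 181514}{22 + 196107} = \frac{252133}{196129} \approx 1.2855$)
$E - I{\left(\left(-1\right) \left(-53\right) \right)} = \frac{252133}{196129} - \left(-1\right) \left(-53\right) = \frac{252133}{196129} - 53 = - \frac{10142704}{196129}$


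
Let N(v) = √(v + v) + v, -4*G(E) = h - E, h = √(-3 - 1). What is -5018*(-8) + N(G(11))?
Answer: 160587/4 + √(22 - 4*I)/2 - I/2 ≈ 40149.0 - 0.71233*I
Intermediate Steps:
h = 2*I (h = √(-4) = 2*I ≈ 2.0*I)
G(E) = -I/2 + E/4 (G(E) = -(2*I - E)/4 = -(-E + 2*I)/4 = -I/2 + E/4)
N(v) = v + √2*√v (N(v) = √(2*v) + v = √2*√v + v = v + √2*√v)
-5018*(-8) + N(G(11)) = -5018*(-8) + ((-I/2 + (¼)*11) + √2*√(-I/2 + (¼)*11)) = 40144 + ((-I/2 + 11/4) + √2*√(-I/2 + 11/4)) = 40144 + ((11/4 - I/2) + √2*√(11/4 - I/2)) = 40144 + (11/4 - I/2 + √2*√(11/4 - I/2)) = 160587/4 - I/2 + √2*√(11/4 - I/2)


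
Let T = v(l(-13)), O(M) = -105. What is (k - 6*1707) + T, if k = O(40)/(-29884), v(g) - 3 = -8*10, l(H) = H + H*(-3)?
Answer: -308372891/29884 ≈ -10319.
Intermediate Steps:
l(H) = -2*H (l(H) = H - 3*H = -2*H)
v(g) = -77 (v(g) = 3 - 8*10 = 3 - 80 = -77)
T = -77
k = 105/29884 (k = -105/(-29884) = -105*(-1/29884) = 105/29884 ≈ 0.0035136)
(k - 6*1707) + T = (105/29884 - 6*1707) - 77 = (105/29884 - 10242) - 77 = -306071823/29884 - 77 = -308372891/29884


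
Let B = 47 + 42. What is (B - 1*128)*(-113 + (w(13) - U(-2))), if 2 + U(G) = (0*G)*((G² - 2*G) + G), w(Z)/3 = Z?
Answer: 2808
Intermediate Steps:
B = 89
w(Z) = 3*Z
U(G) = -2 (U(G) = -2 + (0*G)*((G² - 2*G) + G) = -2 + 0*(G² - G) = -2 + 0 = -2)
(B - 1*128)*(-113 + (w(13) - U(-2))) = (89 - 1*128)*(-113 + (3*13 - 1*(-2))) = (89 - 128)*(-113 + (39 + 2)) = -39*(-113 + 41) = -39*(-72) = 2808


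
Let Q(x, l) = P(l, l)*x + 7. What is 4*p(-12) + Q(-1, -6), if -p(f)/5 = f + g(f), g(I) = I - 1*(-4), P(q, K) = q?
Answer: 413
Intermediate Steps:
g(I) = 4 + I (g(I) = I + 4 = 4 + I)
Q(x, l) = 7 + l*x (Q(x, l) = l*x + 7 = 7 + l*x)
p(f) = -20 - 10*f (p(f) = -5*(f + (4 + f)) = -5*(4 + 2*f) = -20 - 10*f)
4*p(-12) + Q(-1, -6) = 4*(-20 - 10*(-12)) + (7 - 6*(-1)) = 4*(-20 + 120) + (7 + 6) = 4*100 + 13 = 400 + 13 = 413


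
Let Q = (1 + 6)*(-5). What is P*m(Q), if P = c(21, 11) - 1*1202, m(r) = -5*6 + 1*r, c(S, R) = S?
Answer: 76765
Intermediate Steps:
Q = -35 (Q = 7*(-5) = -35)
m(r) = -30 + r
P = -1181 (P = 21 - 1*1202 = 21 - 1202 = -1181)
P*m(Q) = -1181*(-30 - 35) = -1181*(-65) = 76765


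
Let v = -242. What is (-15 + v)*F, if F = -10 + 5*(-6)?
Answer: 10280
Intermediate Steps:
F = -40 (F = -10 - 30 = -40)
(-15 + v)*F = (-15 - 242)*(-40) = -257*(-40) = 10280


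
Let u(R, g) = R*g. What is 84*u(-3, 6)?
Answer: -1512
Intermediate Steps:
84*u(-3, 6) = 84*(-3*6) = 84*(-18) = -1512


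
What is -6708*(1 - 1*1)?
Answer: 0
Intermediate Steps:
-6708*(1 - 1*1) = -6708*(1 - 1) = -6708*0 = 0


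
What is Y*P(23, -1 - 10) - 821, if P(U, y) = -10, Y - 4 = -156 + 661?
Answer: -5911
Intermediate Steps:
Y = 509 (Y = 4 + (-156 + 661) = 4 + 505 = 509)
Y*P(23, -1 - 10) - 821 = 509*(-10) - 821 = -5090 - 821 = -5911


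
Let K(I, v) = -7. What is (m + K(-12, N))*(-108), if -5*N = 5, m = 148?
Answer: -15228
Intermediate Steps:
N = -1 (N = -⅕*5 = -1)
(m + K(-12, N))*(-108) = (148 - 7)*(-108) = 141*(-108) = -15228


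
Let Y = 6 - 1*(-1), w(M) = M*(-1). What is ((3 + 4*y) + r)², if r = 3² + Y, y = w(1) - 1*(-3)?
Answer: 729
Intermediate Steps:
w(M) = -M
y = 2 (y = -1*1 - 1*(-3) = -1 + 3 = 2)
Y = 7 (Y = 6 + 1 = 7)
r = 16 (r = 3² + 7 = 9 + 7 = 16)
((3 + 4*y) + r)² = ((3 + 4*2) + 16)² = ((3 + 8) + 16)² = (11 + 16)² = 27² = 729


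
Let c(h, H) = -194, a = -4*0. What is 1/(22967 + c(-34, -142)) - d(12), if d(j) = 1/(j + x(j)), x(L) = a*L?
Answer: -2529/30364 ≈ -0.083289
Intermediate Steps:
a = 0
x(L) = 0 (x(L) = 0*L = 0)
d(j) = 1/j (d(j) = 1/(j + 0) = 1/j)
1/(22967 + c(-34, -142)) - d(12) = 1/(22967 - 194) - 1/12 = 1/22773 - 1*1/12 = 1/22773 - 1/12 = -2529/30364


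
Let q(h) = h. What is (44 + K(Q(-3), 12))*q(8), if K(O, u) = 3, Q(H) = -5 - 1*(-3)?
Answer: 376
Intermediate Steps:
Q(H) = -2 (Q(H) = -5 + 3 = -2)
(44 + K(Q(-3), 12))*q(8) = (44 + 3)*8 = 47*8 = 376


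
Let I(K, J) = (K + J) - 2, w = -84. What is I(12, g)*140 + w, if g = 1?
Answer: 1456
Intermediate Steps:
I(K, J) = -2 + J + K (I(K, J) = (J + K) - 2 = -2 + J + K)
I(12, g)*140 + w = (-2 + 1 + 12)*140 - 84 = 11*140 - 84 = 1540 - 84 = 1456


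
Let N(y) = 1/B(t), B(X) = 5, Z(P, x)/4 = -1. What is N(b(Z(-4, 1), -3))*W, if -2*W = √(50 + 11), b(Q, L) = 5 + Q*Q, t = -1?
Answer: -√61/10 ≈ -0.78102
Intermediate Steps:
Z(P, x) = -4 (Z(P, x) = 4*(-1) = -4)
b(Q, L) = 5 + Q²
N(y) = ⅕ (N(y) = 1/5 = ⅕)
W = -√61/2 (W = -√(50 + 11)/2 = -√61/2 ≈ -3.9051)
N(b(Z(-4, 1), -3))*W = (-√61/2)/5 = -√61/10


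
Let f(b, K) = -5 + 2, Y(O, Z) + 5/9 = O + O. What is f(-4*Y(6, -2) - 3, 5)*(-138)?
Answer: 414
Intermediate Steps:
Y(O, Z) = -5/9 + 2*O (Y(O, Z) = -5/9 + (O + O) = -5/9 + 2*O)
f(b, K) = -3
f(-4*Y(6, -2) - 3, 5)*(-138) = -3*(-138) = 414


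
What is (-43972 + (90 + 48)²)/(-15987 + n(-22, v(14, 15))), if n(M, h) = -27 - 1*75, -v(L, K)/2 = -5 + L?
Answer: 24928/16089 ≈ 1.5494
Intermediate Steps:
v(L, K) = 10 - 2*L (v(L, K) = -2*(-5 + L) = 10 - 2*L)
n(M, h) = -102 (n(M, h) = -27 - 75 = -102)
(-43972 + (90 + 48)²)/(-15987 + n(-22, v(14, 15))) = (-43972 + (90 + 48)²)/(-15987 - 102) = (-43972 + 138²)/(-16089) = (-43972 + 19044)*(-1/16089) = -24928*(-1/16089) = 24928/16089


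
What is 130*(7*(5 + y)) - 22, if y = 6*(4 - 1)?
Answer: 20908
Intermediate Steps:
y = 18 (y = 6*3 = 18)
130*(7*(5 + y)) - 22 = 130*(7*(5 + 18)) - 22 = 130*(7*23) - 22 = 130*161 - 22 = 20930 - 22 = 20908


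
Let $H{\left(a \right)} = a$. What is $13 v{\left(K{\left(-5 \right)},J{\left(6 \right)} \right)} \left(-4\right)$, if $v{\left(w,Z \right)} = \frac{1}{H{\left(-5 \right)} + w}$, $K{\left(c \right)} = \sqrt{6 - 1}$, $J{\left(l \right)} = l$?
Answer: $13 + \frac{13 \sqrt{5}}{5} \approx 18.814$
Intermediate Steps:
$K{\left(c \right)} = \sqrt{5}$
$v{\left(w,Z \right)} = \frac{1}{-5 + w}$
$13 v{\left(K{\left(-5 \right)},J{\left(6 \right)} \right)} \left(-4\right) = \frac{13}{-5 + \sqrt{5}} \left(-4\right) = - \frac{52}{-5 + \sqrt{5}}$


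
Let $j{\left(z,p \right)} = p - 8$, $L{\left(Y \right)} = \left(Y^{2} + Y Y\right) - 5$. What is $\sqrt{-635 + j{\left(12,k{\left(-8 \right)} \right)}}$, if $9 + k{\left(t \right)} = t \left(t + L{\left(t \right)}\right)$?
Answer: $2 i \sqrt{393} \approx 39.648 i$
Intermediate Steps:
$L{\left(Y \right)} = -5 + 2 Y^{2}$ ($L{\left(Y \right)} = \left(Y^{2} + Y^{2}\right) - 5 = 2 Y^{2} - 5 = -5 + 2 Y^{2}$)
$k{\left(t \right)} = -9 + t \left(-5 + t + 2 t^{2}\right)$ ($k{\left(t \right)} = -9 + t \left(t + \left(-5 + 2 t^{2}\right)\right) = -9 + t \left(-5 + t + 2 t^{2}\right)$)
$j{\left(z,p \right)} = -8 + p$ ($j{\left(z,p \right)} = p - 8 = -8 + p$)
$\sqrt{-635 + j{\left(12,k{\left(-8 \right)} \right)}} = \sqrt{-635 - \left(-47 + 8 \left(-5 + 2 \left(-8\right)^{2}\right)\right)} = \sqrt{-635 - \left(-47 + 8 \left(-5 + 2 \cdot 64\right)\right)} = \sqrt{-635 - \left(-47 + 8 \left(-5 + 128\right)\right)} = \sqrt{-635 - 937} = \sqrt{-1572} = 2 i \sqrt{393}$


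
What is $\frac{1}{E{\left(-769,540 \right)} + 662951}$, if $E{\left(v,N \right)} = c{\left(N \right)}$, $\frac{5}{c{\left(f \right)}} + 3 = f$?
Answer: $\frac{537}{356004692} \approx 1.5084 \cdot 10^{-6}$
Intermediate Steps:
$c{\left(f \right)} = \frac{5}{-3 + f}$
$E{\left(v,N \right)} = \frac{5}{-3 + N}$
$\frac{1}{E{\left(-769,540 \right)} + 662951} = \frac{1}{\frac{5}{-3 + 540} + 662951} = \frac{1}{\frac{5}{537} + 662951} = \frac{1}{\frac{356004692}{537}} = \frac{537}{356004692}$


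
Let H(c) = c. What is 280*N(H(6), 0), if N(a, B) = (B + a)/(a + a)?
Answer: 140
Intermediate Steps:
N(a, B) = (B + a)/(2*a) (N(a, B) = (B + a)/((2*a)) = (B + a)*(1/(2*a)) = (B + a)/(2*a))
280*N(H(6), 0) = 280*((½)*(0 + 6)/6) = 280*((½)*(⅙)*6) = 280*(½) = 140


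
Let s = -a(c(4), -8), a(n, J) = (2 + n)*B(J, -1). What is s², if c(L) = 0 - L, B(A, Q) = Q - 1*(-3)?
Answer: 16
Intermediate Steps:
B(A, Q) = 3 + Q (B(A, Q) = Q + 3 = 3 + Q)
c(L) = -L
a(n, J) = 4 + 2*n (a(n, J) = (2 + n)*(3 - 1) = (2 + n)*2 = 4 + 2*n)
s = 4 (s = -(4 + 2*(-1*4)) = -(4 + 2*(-4)) = -(4 - 8) = -1*(-4) = 4)
s² = 4² = 16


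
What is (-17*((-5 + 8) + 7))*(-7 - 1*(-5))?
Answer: 340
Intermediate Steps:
(-17*((-5 + 8) + 7))*(-7 - 1*(-5)) = (-17*(3 + 7))*(-7 + 5) = -17*10*(-2) = -170*(-2) = 340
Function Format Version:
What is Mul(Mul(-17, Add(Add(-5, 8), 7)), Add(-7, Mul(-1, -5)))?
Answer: 340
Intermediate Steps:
Mul(Mul(-17, Add(Add(-5, 8), 7)), Add(-7, Mul(-1, -5))) = Mul(Mul(-17, Add(3, 7)), Add(-7, 5)) = Mul(Mul(-17, 10), -2) = Mul(-170, -2) = 340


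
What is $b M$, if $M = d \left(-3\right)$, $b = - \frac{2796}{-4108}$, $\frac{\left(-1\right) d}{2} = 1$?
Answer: $\frac{4194}{1027} \approx 4.0837$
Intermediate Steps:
$d = -2$ ($d = \left(-2\right) 1 = -2$)
$b = \frac{699}{1027}$ ($b = \left(-2796\right) \left(- \frac{1}{4108}\right) = \frac{699}{1027} \approx 0.68062$)
$M = 6$ ($M = \left(-2\right) \left(-3\right) = 6$)
$b M = \frac{699}{1027} \cdot 6 = \frac{4194}{1027}$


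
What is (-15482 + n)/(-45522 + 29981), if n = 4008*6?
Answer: -8566/15541 ≈ -0.55119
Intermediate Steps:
n = 24048
(-15482 + n)/(-45522 + 29981) = (-15482 + 24048)/(-45522 + 29981) = 8566/(-15541) = 8566*(-1/15541) = -8566/15541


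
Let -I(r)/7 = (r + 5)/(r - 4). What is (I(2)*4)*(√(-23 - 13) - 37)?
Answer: -3626 + 588*I ≈ -3626.0 + 588.0*I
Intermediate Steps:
I(r) = -7*(5 + r)/(-4 + r) (I(r) = -7*(r + 5)/(r - 4) = -7*(5 + r)/(-4 + r))
(I(2)*4)*(√(-23 - 13) - 37) = ((7*(-5 - 1*2)/(-4 + 2))*4)*(√(-23 - 13) - 37) = ((7*(-5 - 2)/(-2))*4)*(√(-36) - 37) = ((7*(-½)*(-7))*4)*(6*I - 37) = ((49/2)*4)*(-37 + 6*I) = 98*(-37 + 6*I) = -3626 + 588*I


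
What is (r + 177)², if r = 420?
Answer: 356409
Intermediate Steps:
(r + 177)² = (420 + 177)² = 597² = 356409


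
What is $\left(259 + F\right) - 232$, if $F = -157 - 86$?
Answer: $-216$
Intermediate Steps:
$F = -243$ ($F = -157 - 86 = -243$)
$\left(259 + F\right) - 232 = \left(259 - 243\right) - 232 = 16 - 232 = -216$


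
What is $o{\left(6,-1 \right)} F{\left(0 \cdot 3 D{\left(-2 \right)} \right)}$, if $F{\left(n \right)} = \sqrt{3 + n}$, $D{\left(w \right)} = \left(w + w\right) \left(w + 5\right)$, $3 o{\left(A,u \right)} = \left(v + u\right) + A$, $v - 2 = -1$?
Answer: $2 \sqrt{3} \approx 3.4641$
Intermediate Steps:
$v = 1$ ($v = 2 - 1 = 1$)
$o{\left(A,u \right)} = \frac{1}{3} + \frac{A}{3} + \frac{u}{3}$ ($o{\left(A,u \right)} = \frac{\left(1 + u\right) + A}{3} = \frac{1 + A + u}{3} = \frac{1}{3} + \frac{A}{3} + \frac{u}{3}$)
$D{\left(w \right)} = 2 w \left(5 + w\right)$
$o{\left(6,-1 \right)} F{\left(0 \cdot 3 D{\left(-2 \right)} \right)} = \left(\frac{1}{3} + \frac{1}{3} \cdot 6 + \frac{1}{3} \left(-1\right)\right) \sqrt{3 + 0 \cdot 3 \cdot 2 \left(-2\right) \left(5 - 2\right)} = \left(\frac{1}{3} + 2 - \frac{1}{3}\right) \sqrt{3 + 0 \cdot 2 \left(-2\right) 3} = 2 \sqrt{3 + 0 \left(-12\right)} = 2 \sqrt{3 + 0} = 2 \sqrt{3}$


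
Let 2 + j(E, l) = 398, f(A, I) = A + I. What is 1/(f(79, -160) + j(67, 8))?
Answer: 1/315 ≈ 0.0031746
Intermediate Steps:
j(E, l) = 396 (j(E, l) = -2 + 398 = 396)
1/(f(79, -160) + j(67, 8)) = 1/((79 - 160) + 396) = 1/(-81 + 396) = 1/315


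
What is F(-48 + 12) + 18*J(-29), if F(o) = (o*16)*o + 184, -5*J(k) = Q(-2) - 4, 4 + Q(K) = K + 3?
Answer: 104726/5 ≈ 20945.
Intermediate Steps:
Q(K) = -1 + K (Q(K) = -4 + (K + 3) = -4 + (3 + K) = -1 + K)
J(k) = 7/5 (J(k) = -((-1 - 2) - 4)/5 = -(-3 - 4)/5 = -1/5*(-7) = 7/5)
F(o) = 184 + 16*o**2 (F(o) = (16*o)*o + 184 = 16*o**2 + 184 = 184 + 16*o**2)
F(-48 + 12) + 18*J(-29) = (184 + 16*(-48 + 12)**2) + 18*(7/5) = (184 + 16*(-36)**2) + 126/5 = (184 + 16*1296) + 126/5 = (184 + 20736) + 126/5 = 20920 + 126/5 = 104726/5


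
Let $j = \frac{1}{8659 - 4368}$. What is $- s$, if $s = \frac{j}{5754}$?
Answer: $- \frac{1}{24690414} \approx -4.0502 \cdot 10^{-8}$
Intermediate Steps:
$j = \frac{1}{4291} \approx 0.00023305$
$s = \frac{1}{24690414}$ ($s = \frac{1}{4291 \cdot 5754} = \frac{1}{4291} \cdot \frac{1}{5754} = \frac{1}{24690414} \approx 4.0502 \cdot 10^{-8}$)
$- s = \left(-1\right) \frac{1}{24690414} = - \frac{1}{24690414}$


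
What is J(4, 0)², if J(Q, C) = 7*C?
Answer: 0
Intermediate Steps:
J(4, 0)² = (7*0)² = 0² = 0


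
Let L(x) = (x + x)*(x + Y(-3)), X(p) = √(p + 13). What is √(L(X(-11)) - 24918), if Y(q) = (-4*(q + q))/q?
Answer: √(-24914 - 16*√2) ≈ 157.91*I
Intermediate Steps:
X(p) = √(13 + p)
Y(q) = -8 (Y(q) = (-8*q)/q = -8)
L(x) = 2*x*(-8 + x) (L(x) = (x + x)*(x - 8) = (2*x)*(-8 + x) = 2*x*(-8 + x))
√(L(X(-11)) - 24918) = √(2*√(13 - 11)*(-8 + √(13 - 11)) - 24918) = √(2*√2*(-8 + √2) - 24918) = √(-24918 + 2*√2*(-8 + √2))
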